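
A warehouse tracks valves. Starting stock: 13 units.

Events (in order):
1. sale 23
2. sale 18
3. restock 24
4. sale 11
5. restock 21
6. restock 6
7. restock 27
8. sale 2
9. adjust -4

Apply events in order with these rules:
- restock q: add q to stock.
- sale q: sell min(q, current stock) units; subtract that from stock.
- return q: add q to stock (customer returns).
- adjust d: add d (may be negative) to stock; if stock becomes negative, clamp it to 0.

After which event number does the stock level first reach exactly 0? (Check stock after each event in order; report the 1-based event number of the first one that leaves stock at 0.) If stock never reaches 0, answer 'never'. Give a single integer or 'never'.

Answer: 1

Derivation:
Processing events:
Start: stock = 13
  Event 1 (sale 23): sell min(23,13)=13. stock: 13 - 13 = 0. total_sold = 13
  Event 2 (sale 18): sell min(18,0)=0. stock: 0 - 0 = 0. total_sold = 13
  Event 3 (restock 24): 0 + 24 = 24
  Event 4 (sale 11): sell min(11,24)=11. stock: 24 - 11 = 13. total_sold = 24
  Event 5 (restock 21): 13 + 21 = 34
  Event 6 (restock 6): 34 + 6 = 40
  Event 7 (restock 27): 40 + 27 = 67
  Event 8 (sale 2): sell min(2,67)=2. stock: 67 - 2 = 65. total_sold = 26
  Event 9 (adjust -4): 65 + -4 = 61
Final: stock = 61, total_sold = 26

First zero at event 1.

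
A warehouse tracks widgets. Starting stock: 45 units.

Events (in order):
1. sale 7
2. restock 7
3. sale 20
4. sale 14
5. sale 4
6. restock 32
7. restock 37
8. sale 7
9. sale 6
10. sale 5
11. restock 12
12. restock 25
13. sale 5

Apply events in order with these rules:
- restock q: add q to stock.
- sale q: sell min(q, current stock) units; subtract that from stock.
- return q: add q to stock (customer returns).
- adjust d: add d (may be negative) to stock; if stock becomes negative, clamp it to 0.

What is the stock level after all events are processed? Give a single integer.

Processing events:
Start: stock = 45
  Event 1 (sale 7): sell min(7,45)=7. stock: 45 - 7 = 38. total_sold = 7
  Event 2 (restock 7): 38 + 7 = 45
  Event 3 (sale 20): sell min(20,45)=20. stock: 45 - 20 = 25. total_sold = 27
  Event 4 (sale 14): sell min(14,25)=14. stock: 25 - 14 = 11. total_sold = 41
  Event 5 (sale 4): sell min(4,11)=4. stock: 11 - 4 = 7. total_sold = 45
  Event 6 (restock 32): 7 + 32 = 39
  Event 7 (restock 37): 39 + 37 = 76
  Event 8 (sale 7): sell min(7,76)=7. stock: 76 - 7 = 69. total_sold = 52
  Event 9 (sale 6): sell min(6,69)=6. stock: 69 - 6 = 63. total_sold = 58
  Event 10 (sale 5): sell min(5,63)=5. stock: 63 - 5 = 58. total_sold = 63
  Event 11 (restock 12): 58 + 12 = 70
  Event 12 (restock 25): 70 + 25 = 95
  Event 13 (sale 5): sell min(5,95)=5. stock: 95 - 5 = 90. total_sold = 68
Final: stock = 90, total_sold = 68

Answer: 90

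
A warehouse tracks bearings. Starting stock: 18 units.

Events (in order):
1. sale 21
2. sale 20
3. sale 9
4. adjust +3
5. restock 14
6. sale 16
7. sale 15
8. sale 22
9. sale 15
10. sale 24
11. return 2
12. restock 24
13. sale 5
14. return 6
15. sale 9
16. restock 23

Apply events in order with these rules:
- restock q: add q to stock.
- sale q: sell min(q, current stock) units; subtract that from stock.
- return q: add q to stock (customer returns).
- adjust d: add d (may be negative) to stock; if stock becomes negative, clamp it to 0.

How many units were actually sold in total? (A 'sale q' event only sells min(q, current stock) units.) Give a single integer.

Answer: 49

Derivation:
Processing events:
Start: stock = 18
  Event 1 (sale 21): sell min(21,18)=18. stock: 18 - 18 = 0. total_sold = 18
  Event 2 (sale 20): sell min(20,0)=0. stock: 0 - 0 = 0. total_sold = 18
  Event 3 (sale 9): sell min(9,0)=0. stock: 0 - 0 = 0. total_sold = 18
  Event 4 (adjust +3): 0 + 3 = 3
  Event 5 (restock 14): 3 + 14 = 17
  Event 6 (sale 16): sell min(16,17)=16. stock: 17 - 16 = 1. total_sold = 34
  Event 7 (sale 15): sell min(15,1)=1. stock: 1 - 1 = 0. total_sold = 35
  Event 8 (sale 22): sell min(22,0)=0. stock: 0 - 0 = 0. total_sold = 35
  Event 9 (sale 15): sell min(15,0)=0. stock: 0 - 0 = 0. total_sold = 35
  Event 10 (sale 24): sell min(24,0)=0. stock: 0 - 0 = 0. total_sold = 35
  Event 11 (return 2): 0 + 2 = 2
  Event 12 (restock 24): 2 + 24 = 26
  Event 13 (sale 5): sell min(5,26)=5. stock: 26 - 5 = 21. total_sold = 40
  Event 14 (return 6): 21 + 6 = 27
  Event 15 (sale 9): sell min(9,27)=9. stock: 27 - 9 = 18. total_sold = 49
  Event 16 (restock 23): 18 + 23 = 41
Final: stock = 41, total_sold = 49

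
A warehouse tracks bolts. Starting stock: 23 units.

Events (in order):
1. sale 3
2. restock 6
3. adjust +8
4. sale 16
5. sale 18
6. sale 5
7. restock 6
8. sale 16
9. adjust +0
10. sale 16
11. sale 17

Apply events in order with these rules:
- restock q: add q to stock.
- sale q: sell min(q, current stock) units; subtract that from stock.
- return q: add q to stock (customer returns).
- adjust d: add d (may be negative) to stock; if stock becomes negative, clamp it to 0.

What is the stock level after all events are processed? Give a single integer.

Processing events:
Start: stock = 23
  Event 1 (sale 3): sell min(3,23)=3. stock: 23 - 3 = 20. total_sold = 3
  Event 2 (restock 6): 20 + 6 = 26
  Event 3 (adjust +8): 26 + 8 = 34
  Event 4 (sale 16): sell min(16,34)=16. stock: 34 - 16 = 18. total_sold = 19
  Event 5 (sale 18): sell min(18,18)=18. stock: 18 - 18 = 0. total_sold = 37
  Event 6 (sale 5): sell min(5,0)=0. stock: 0 - 0 = 0. total_sold = 37
  Event 7 (restock 6): 0 + 6 = 6
  Event 8 (sale 16): sell min(16,6)=6. stock: 6 - 6 = 0. total_sold = 43
  Event 9 (adjust +0): 0 + 0 = 0
  Event 10 (sale 16): sell min(16,0)=0. stock: 0 - 0 = 0. total_sold = 43
  Event 11 (sale 17): sell min(17,0)=0. stock: 0 - 0 = 0. total_sold = 43
Final: stock = 0, total_sold = 43

Answer: 0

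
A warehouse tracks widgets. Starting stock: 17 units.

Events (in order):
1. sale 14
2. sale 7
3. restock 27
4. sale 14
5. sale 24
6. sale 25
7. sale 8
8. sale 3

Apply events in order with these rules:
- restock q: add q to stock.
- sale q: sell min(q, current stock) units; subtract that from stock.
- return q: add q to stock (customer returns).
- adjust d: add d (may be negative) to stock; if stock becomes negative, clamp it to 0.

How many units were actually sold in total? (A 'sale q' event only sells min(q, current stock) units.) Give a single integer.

Answer: 44

Derivation:
Processing events:
Start: stock = 17
  Event 1 (sale 14): sell min(14,17)=14. stock: 17 - 14 = 3. total_sold = 14
  Event 2 (sale 7): sell min(7,3)=3. stock: 3 - 3 = 0. total_sold = 17
  Event 3 (restock 27): 0 + 27 = 27
  Event 4 (sale 14): sell min(14,27)=14. stock: 27 - 14 = 13. total_sold = 31
  Event 5 (sale 24): sell min(24,13)=13. stock: 13 - 13 = 0. total_sold = 44
  Event 6 (sale 25): sell min(25,0)=0. stock: 0 - 0 = 0. total_sold = 44
  Event 7 (sale 8): sell min(8,0)=0. stock: 0 - 0 = 0. total_sold = 44
  Event 8 (sale 3): sell min(3,0)=0. stock: 0 - 0 = 0. total_sold = 44
Final: stock = 0, total_sold = 44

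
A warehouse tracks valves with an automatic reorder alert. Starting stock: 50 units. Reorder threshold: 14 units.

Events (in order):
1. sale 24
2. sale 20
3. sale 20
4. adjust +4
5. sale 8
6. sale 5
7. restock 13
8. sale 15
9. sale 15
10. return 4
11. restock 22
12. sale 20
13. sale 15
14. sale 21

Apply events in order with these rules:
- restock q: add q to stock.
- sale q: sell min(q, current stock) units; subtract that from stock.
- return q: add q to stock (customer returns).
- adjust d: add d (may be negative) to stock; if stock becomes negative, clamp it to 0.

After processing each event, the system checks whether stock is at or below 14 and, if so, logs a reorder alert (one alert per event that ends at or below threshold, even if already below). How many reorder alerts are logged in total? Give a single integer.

Answer: 12

Derivation:
Processing events:
Start: stock = 50
  Event 1 (sale 24): sell min(24,50)=24. stock: 50 - 24 = 26. total_sold = 24
  Event 2 (sale 20): sell min(20,26)=20. stock: 26 - 20 = 6. total_sold = 44
  Event 3 (sale 20): sell min(20,6)=6. stock: 6 - 6 = 0. total_sold = 50
  Event 4 (adjust +4): 0 + 4 = 4
  Event 5 (sale 8): sell min(8,4)=4. stock: 4 - 4 = 0. total_sold = 54
  Event 6 (sale 5): sell min(5,0)=0. stock: 0 - 0 = 0. total_sold = 54
  Event 7 (restock 13): 0 + 13 = 13
  Event 8 (sale 15): sell min(15,13)=13. stock: 13 - 13 = 0. total_sold = 67
  Event 9 (sale 15): sell min(15,0)=0. stock: 0 - 0 = 0. total_sold = 67
  Event 10 (return 4): 0 + 4 = 4
  Event 11 (restock 22): 4 + 22 = 26
  Event 12 (sale 20): sell min(20,26)=20. stock: 26 - 20 = 6. total_sold = 87
  Event 13 (sale 15): sell min(15,6)=6. stock: 6 - 6 = 0. total_sold = 93
  Event 14 (sale 21): sell min(21,0)=0. stock: 0 - 0 = 0. total_sold = 93
Final: stock = 0, total_sold = 93

Checking against threshold 14:
  After event 1: stock=26 > 14
  After event 2: stock=6 <= 14 -> ALERT
  After event 3: stock=0 <= 14 -> ALERT
  After event 4: stock=4 <= 14 -> ALERT
  After event 5: stock=0 <= 14 -> ALERT
  After event 6: stock=0 <= 14 -> ALERT
  After event 7: stock=13 <= 14 -> ALERT
  After event 8: stock=0 <= 14 -> ALERT
  After event 9: stock=0 <= 14 -> ALERT
  After event 10: stock=4 <= 14 -> ALERT
  After event 11: stock=26 > 14
  After event 12: stock=6 <= 14 -> ALERT
  After event 13: stock=0 <= 14 -> ALERT
  After event 14: stock=0 <= 14 -> ALERT
Alert events: [2, 3, 4, 5, 6, 7, 8, 9, 10, 12, 13, 14]. Count = 12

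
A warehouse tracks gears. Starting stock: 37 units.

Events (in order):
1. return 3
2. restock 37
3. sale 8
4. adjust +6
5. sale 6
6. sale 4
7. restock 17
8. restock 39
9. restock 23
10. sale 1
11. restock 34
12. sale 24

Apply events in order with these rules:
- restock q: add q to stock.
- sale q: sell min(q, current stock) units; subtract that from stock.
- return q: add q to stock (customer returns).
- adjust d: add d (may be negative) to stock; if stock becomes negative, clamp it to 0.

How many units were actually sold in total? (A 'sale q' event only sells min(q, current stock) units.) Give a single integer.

Answer: 43

Derivation:
Processing events:
Start: stock = 37
  Event 1 (return 3): 37 + 3 = 40
  Event 2 (restock 37): 40 + 37 = 77
  Event 3 (sale 8): sell min(8,77)=8. stock: 77 - 8 = 69. total_sold = 8
  Event 4 (adjust +6): 69 + 6 = 75
  Event 5 (sale 6): sell min(6,75)=6. stock: 75 - 6 = 69. total_sold = 14
  Event 6 (sale 4): sell min(4,69)=4. stock: 69 - 4 = 65. total_sold = 18
  Event 7 (restock 17): 65 + 17 = 82
  Event 8 (restock 39): 82 + 39 = 121
  Event 9 (restock 23): 121 + 23 = 144
  Event 10 (sale 1): sell min(1,144)=1. stock: 144 - 1 = 143. total_sold = 19
  Event 11 (restock 34): 143 + 34 = 177
  Event 12 (sale 24): sell min(24,177)=24. stock: 177 - 24 = 153. total_sold = 43
Final: stock = 153, total_sold = 43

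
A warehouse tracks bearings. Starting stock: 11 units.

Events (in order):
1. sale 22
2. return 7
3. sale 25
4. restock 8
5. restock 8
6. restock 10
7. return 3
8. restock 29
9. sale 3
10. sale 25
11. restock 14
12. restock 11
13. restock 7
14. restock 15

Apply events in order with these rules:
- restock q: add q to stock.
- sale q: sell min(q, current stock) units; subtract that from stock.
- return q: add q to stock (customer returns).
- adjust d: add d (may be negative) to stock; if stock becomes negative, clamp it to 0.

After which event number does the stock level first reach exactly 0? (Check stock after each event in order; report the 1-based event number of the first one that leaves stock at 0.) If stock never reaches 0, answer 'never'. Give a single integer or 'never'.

Processing events:
Start: stock = 11
  Event 1 (sale 22): sell min(22,11)=11. stock: 11 - 11 = 0. total_sold = 11
  Event 2 (return 7): 0 + 7 = 7
  Event 3 (sale 25): sell min(25,7)=7. stock: 7 - 7 = 0. total_sold = 18
  Event 4 (restock 8): 0 + 8 = 8
  Event 5 (restock 8): 8 + 8 = 16
  Event 6 (restock 10): 16 + 10 = 26
  Event 7 (return 3): 26 + 3 = 29
  Event 8 (restock 29): 29 + 29 = 58
  Event 9 (sale 3): sell min(3,58)=3. stock: 58 - 3 = 55. total_sold = 21
  Event 10 (sale 25): sell min(25,55)=25. stock: 55 - 25 = 30. total_sold = 46
  Event 11 (restock 14): 30 + 14 = 44
  Event 12 (restock 11): 44 + 11 = 55
  Event 13 (restock 7): 55 + 7 = 62
  Event 14 (restock 15): 62 + 15 = 77
Final: stock = 77, total_sold = 46

First zero at event 1.

Answer: 1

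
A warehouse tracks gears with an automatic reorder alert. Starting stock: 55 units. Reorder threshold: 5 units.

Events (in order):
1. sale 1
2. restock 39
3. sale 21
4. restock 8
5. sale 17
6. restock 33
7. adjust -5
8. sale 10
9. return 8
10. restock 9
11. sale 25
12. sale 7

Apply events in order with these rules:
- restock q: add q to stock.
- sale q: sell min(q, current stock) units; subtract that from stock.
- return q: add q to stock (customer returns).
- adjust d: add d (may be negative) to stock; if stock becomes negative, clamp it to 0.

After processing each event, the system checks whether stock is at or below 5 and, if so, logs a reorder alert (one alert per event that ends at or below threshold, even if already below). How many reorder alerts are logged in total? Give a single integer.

Processing events:
Start: stock = 55
  Event 1 (sale 1): sell min(1,55)=1. stock: 55 - 1 = 54. total_sold = 1
  Event 2 (restock 39): 54 + 39 = 93
  Event 3 (sale 21): sell min(21,93)=21. stock: 93 - 21 = 72. total_sold = 22
  Event 4 (restock 8): 72 + 8 = 80
  Event 5 (sale 17): sell min(17,80)=17. stock: 80 - 17 = 63. total_sold = 39
  Event 6 (restock 33): 63 + 33 = 96
  Event 7 (adjust -5): 96 + -5 = 91
  Event 8 (sale 10): sell min(10,91)=10. stock: 91 - 10 = 81. total_sold = 49
  Event 9 (return 8): 81 + 8 = 89
  Event 10 (restock 9): 89 + 9 = 98
  Event 11 (sale 25): sell min(25,98)=25. stock: 98 - 25 = 73. total_sold = 74
  Event 12 (sale 7): sell min(7,73)=7. stock: 73 - 7 = 66. total_sold = 81
Final: stock = 66, total_sold = 81

Checking against threshold 5:
  After event 1: stock=54 > 5
  After event 2: stock=93 > 5
  After event 3: stock=72 > 5
  After event 4: stock=80 > 5
  After event 5: stock=63 > 5
  After event 6: stock=96 > 5
  After event 7: stock=91 > 5
  After event 8: stock=81 > 5
  After event 9: stock=89 > 5
  After event 10: stock=98 > 5
  After event 11: stock=73 > 5
  After event 12: stock=66 > 5
Alert events: []. Count = 0

Answer: 0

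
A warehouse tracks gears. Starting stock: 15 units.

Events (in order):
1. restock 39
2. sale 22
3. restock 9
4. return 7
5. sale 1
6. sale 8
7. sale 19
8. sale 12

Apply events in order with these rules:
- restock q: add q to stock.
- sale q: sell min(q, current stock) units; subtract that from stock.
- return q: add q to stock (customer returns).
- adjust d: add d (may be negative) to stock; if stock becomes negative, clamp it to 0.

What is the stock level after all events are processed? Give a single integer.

Processing events:
Start: stock = 15
  Event 1 (restock 39): 15 + 39 = 54
  Event 2 (sale 22): sell min(22,54)=22. stock: 54 - 22 = 32. total_sold = 22
  Event 3 (restock 9): 32 + 9 = 41
  Event 4 (return 7): 41 + 7 = 48
  Event 5 (sale 1): sell min(1,48)=1. stock: 48 - 1 = 47. total_sold = 23
  Event 6 (sale 8): sell min(8,47)=8. stock: 47 - 8 = 39. total_sold = 31
  Event 7 (sale 19): sell min(19,39)=19. stock: 39 - 19 = 20. total_sold = 50
  Event 8 (sale 12): sell min(12,20)=12. stock: 20 - 12 = 8. total_sold = 62
Final: stock = 8, total_sold = 62

Answer: 8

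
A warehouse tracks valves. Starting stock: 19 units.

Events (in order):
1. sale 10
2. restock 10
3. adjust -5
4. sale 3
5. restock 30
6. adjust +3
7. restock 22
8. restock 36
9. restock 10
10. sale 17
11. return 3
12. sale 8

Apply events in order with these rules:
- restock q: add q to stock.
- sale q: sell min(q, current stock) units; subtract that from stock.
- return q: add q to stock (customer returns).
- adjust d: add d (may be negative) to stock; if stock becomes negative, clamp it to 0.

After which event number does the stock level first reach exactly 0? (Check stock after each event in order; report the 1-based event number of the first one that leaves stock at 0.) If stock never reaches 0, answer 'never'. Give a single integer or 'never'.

Processing events:
Start: stock = 19
  Event 1 (sale 10): sell min(10,19)=10. stock: 19 - 10 = 9. total_sold = 10
  Event 2 (restock 10): 9 + 10 = 19
  Event 3 (adjust -5): 19 + -5 = 14
  Event 4 (sale 3): sell min(3,14)=3. stock: 14 - 3 = 11. total_sold = 13
  Event 5 (restock 30): 11 + 30 = 41
  Event 6 (adjust +3): 41 + 3 = 44
  Event 7 (restock 22): 44 + 22 = 66
  Event 8 (restock 36): 66 + 36 = 102
  Event 9 (restock 10): 102 + 10 = 112
  Event 10 (sale 17): sell min(17,112)=17. stock: 112 - 17 = 95. total_sold = 30
  Event 11 (return 3): 95 + 3 = 98
  Event 12 (sale 8): sell min(8,98)=8. stock: 98 - 8 = 90. total_sold = 38
Final: stock = 90, total_sold = 38

Stock never reaches 0.

Answer: never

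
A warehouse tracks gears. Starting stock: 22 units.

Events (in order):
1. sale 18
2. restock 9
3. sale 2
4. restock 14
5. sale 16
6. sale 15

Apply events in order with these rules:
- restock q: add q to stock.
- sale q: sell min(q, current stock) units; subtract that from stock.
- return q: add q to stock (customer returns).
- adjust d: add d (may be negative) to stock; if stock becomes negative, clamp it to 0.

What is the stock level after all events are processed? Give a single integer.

Answer: 0

Derivation:
Processing events:
Start: stock = 22
  Event 1 (sale 18): sell min(18,22)=18. stock: 22 - 18 = 4. total_sold = 18
  Event 2 (restock 9): 4 + 9 = 13
  Event 3 (sale 2): sell min(2,13)=2. stock: 13 - 2 = 11. total_sold = 20
  Event 4 (restock 14): 11 + 14 = 25
  Event 5 (sale 16): sell min(16,25)=16. stock: 25 - 16 = 9. total_sold = 36
  Event 6 (sale 15): sell min(15,9)=9. stock: 9 - 9 = 0. total_sold = 45
Final: stock = 0, total_sold = 45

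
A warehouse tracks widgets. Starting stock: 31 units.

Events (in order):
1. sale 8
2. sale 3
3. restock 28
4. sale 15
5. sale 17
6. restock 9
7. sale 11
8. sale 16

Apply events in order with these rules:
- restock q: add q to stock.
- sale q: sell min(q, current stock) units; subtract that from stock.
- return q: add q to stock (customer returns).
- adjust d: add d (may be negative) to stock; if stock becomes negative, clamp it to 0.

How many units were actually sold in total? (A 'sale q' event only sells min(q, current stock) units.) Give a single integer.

Processing events:
Start: stock = 31
  Event 1 (sale 8): sell min(8,31)=8. stock: 31 - 8 = 23. total_sold = 8
  Event 2 (sale 3): sell min(3,23)=3. stock: 23 - 3 = 20. total_sold = 11
  Event 3 (restock 28): 20 + 28 = 48
  Event 4 (sale 15): sell min(15,48)=15. stock: 48 - 15 = 33. total_sold = 26
  Event 5 (sale 17): sell min(17,33)=17. stock: 33 - 17 = 16. total_sold = 43
  Event 6 (restock 9): 16 + 9 = 25
  Event 7 (sale 11): sell min(11,25)=11. stock: 25 - 11 = 14. total_sold = 54
  Event 8 (sale 16): sell min(16,14)=14. stock: 14 - 14 = 0. total_sold = 68
Final: stock = 0, total_sold = 68

Answer: 68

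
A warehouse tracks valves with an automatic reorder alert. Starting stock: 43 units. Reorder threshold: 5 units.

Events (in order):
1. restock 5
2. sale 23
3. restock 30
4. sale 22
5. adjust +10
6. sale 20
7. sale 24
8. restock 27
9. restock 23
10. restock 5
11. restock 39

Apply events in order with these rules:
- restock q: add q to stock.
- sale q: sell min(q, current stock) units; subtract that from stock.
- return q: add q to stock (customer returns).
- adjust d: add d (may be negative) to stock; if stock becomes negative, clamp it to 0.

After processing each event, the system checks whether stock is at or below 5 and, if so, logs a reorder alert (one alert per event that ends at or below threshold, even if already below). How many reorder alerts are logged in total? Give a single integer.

Processing events:
Start: stock = 43
  Event 1 (restock 5): 43 + 5 = 48
  Event 2 (sale 23): sell min(23,48)=23. stock: 48 - 23 = 25. total_sold = 23
  Event 3 (restock 30): 25 + 30 = 55
  Event 4 (sale 22): sell min(22,55)=22. stock: 55 - 22 = 33. total_sold = 45
  Event 5 (adjust +10): 33 + 10 = 43
  Event 6 (sale 20): sell min(20,43)=20. stock: 43 - 20 = 23. total_sold = 65
  Event 7 (sale 24): sell min(24,23)=23. stock: 23 - 23 = 0. total_sold = 88
  Event 8 (restock 27): 0 + 27 = 27
  Event 9 (restock 23): 27 + 23 = 50
  Event 10 (restock 5): 50 + 5 = 55
  Event 11 (restock 39): 55 + 39 = 94
Final: stock = 94, total_sold = 88

Checking against threshold 5:
  After event 1: stock=48 > 5
  After event 2: stock=25 > 5
  After event 3: stock=55 > 5
  After event 4: stock=33 > 5
  After event 5: stock=43 > 5
  After event 6: stock=23 > 5
  After event 7: stock=0 <= 5 -> ALERT
  After event 8: stock=27 > 5
  After event 9: stock=50 > 5
  After event 10: stock=55 > 5
  After event 11: stock=94 > 5
Alert events: [7]. Count = 1

Answer: 1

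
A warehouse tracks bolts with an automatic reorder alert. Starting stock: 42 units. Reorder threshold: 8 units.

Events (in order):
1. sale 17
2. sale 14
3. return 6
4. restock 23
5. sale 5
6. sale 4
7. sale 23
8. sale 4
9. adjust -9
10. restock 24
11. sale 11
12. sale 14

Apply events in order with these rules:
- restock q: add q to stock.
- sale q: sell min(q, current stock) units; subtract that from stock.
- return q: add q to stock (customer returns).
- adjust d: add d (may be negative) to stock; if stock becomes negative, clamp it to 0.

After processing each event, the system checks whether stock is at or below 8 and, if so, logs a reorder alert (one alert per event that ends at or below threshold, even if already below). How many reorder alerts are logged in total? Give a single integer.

Processing events:
Start: stock = 42
  Event 1 (sale 17): sell min(17,42)=17. stock: 42 - 17 = 25. total_sold = 17
  Event 2 (sale 14): sell min(14,25)=14. stock: 25 - 14 = 11. total_sold = 31
  Event 3 (return 6): 11 + 6 = 17
  Event 4 (restock 23): 17 + 23 = 40
  Event 5 (sale 5): sell min(5,40)=5. stock: 40 - 5 = 35. total_sold = 36
  Event 6 (sale 4): sell min(4,35)=4. stock: 35 - 4 = 31. total_sold = 40
  Event 7 (sale 23): sell min(23,31)=23. stock: 31 - 23 = 8. total_sold = 63
  Event 8 (sale 4): sell min(4,8)=4. stock: 8 - 4 = 4. total_sold = 67
  Event 9 (adjust -9): 4 + -9 = 0 (clamped to 0)
  Event 10 (restock 24): 0 + 24 = 24
  Event 11 (sale 11): sell min(11,24)=11. stock: 24 - 11 = 13. total_sold = 78
  Event 12 (sale 14): sell min(14,13)=13. stock: 13 - 13 = 0. total_sold = 91
Final: stock = 0, total_sold = 91

Checking against threshold 8:
  After event 1: stock=25 > 8
  After event 2: stock=11 > 8
  After event 3: stock=17 > 8
  After event 4: stock=40 > 8
  After event 5: stock=35 > 8
  After event 6: stock=31 > 8
  After event 7: stock=8 <= 8 -> ALERT
  After event 8: stock=4 <= 8 -> ALERT
  After event 9: stock=0 <= 8 -> ALERT
  After event 10: stock=24 > 8
  After event 11: stock=13 > 8
  After event 12: stock=0 <= 8 -> ALERT
Alert events: [7, 8, 9, 12]. Count = 4

Answer: 4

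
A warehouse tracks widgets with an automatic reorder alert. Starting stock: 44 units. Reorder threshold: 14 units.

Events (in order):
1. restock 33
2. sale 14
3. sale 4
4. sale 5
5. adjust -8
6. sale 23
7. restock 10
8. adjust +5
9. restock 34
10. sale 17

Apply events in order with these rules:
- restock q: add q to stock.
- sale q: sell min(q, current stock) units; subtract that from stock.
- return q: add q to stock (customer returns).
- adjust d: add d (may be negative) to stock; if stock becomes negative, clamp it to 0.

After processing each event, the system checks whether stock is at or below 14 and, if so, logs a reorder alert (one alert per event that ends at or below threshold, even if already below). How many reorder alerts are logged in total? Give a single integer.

Answer: 0

Derivation:
Processing events:
Start: stock = 44
  Event 1 (restock 33): 44 + 33 = 77
  Event 2 (sale 14): sell min(14,77)=14. stock: 77 - 14 = 63. total_sold = 14
  Event 3 (sale 4): sell min(4,63)=4. stock: 63 - 4 = 59. total_sold = 18
  Event 4 (sale 5): sell min(5,59)=5. stock: 59 - 5 = 54. total_sold = 23
  Event 5 (adjust -8): 54 + -8 = 46
  Event 6 (sale 23): sell min(23,46)=23. stock: 46 - 23 = 23. total_sold = 46
  Event 7 (restock 10): 23 + 10 = 33
  Event 8 (adjust +5): 33 + 5 = 38
  Event 9 (restock 34): 38 + 34 = 72
  Event 10 (sale 17): sell min(17,72)=17. stock: 72 - 17 = 55. total_sold = 63
Final: stock = 55, total_sold = 63

Checking against threshold 14:
  After event 1: stock=77 > 14
  After event 2: stock=63 > 14
  After event 3: stock=59 > 14
  After event 4: stock=54 > 14
  After event 5: stock=46 > 14
  After event 6: stock=23 > 14
  After event 7: stock=33 > 14
  After event 8: stock=38 > 14
  After event 9: stock=72 > 14
  After event 10: stock=55 > 14
Alert events: []. Count = 0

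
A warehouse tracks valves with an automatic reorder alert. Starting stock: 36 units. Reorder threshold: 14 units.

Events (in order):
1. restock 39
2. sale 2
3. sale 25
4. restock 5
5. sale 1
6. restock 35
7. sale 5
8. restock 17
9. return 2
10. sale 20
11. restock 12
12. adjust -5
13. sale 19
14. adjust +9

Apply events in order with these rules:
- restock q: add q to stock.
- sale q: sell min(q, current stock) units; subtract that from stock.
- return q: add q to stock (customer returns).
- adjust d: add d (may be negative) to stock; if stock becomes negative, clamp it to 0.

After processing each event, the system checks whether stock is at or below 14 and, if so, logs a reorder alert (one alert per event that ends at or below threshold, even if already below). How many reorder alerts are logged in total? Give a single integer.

Processing events:
Start: stock = 36
  Event 1 (restock 39): 36 + 39 = 75
  Event 2 (sale 2): sell min(2,75)=2. stock: 75 - 2 = 73. total_sold = 2
  Event 3 (sale 25): sell min(25,73)=25. stock: 73 - 25 = 48. total_sold = 27
  Event 4 (restock 5): 48 + 5 = 53
  Event 5 (sale 1): sell min(1,53)=1. stock: 53 - 1 = 52. total_sold = 28
  Event 6 (restock 35): 52 + 35 = 87
  Event 7 (sale 5): sell min(5,87)=5. stock: 87 - 5 = 82. total_sold = 33
  Event 8 (restock 17): 82 + 17 = 99
  Event 9 (return 2): 99 + 2 = 101
  Event 10 (sale 20): sell min(20,101)=20. stock: 101 - 20 = 81. total_sold = 53
  Event 11 (restock 12): 81 + 12 = 93
  Event 12 (adjust -5): 93 + -5 = 88
  Event 13 (sale 19): sell min(19,88)=19. stock: 88 - 19 = 69. total_sold = 72
  Event 14 (adjust +9): 69 + 9 = 78
Final: stock = 78, total_sold = 72

Checking against threshold 14:
  After event 1: stock=75 > 14
  After event 2: stock=73 > 14
  After event 3: stock=48 > 14
  After event 4: stock=53 > 14
  After event 5: stock=52 > 14
  After event 6: stock=87 > 14
  After event 7: stock=82 > 14
  After event 8: stock=99 > 14
  After event 9: stock=101 > 14
  After event 10: stock=81 > 14
  After event 11: stock=93 > 14
  After event 12: stock=88 > 14
  After event 13: stock=69 > 14
  After event 14: stock=78 > 14
Alert events: []. Count = 0

Answer: 0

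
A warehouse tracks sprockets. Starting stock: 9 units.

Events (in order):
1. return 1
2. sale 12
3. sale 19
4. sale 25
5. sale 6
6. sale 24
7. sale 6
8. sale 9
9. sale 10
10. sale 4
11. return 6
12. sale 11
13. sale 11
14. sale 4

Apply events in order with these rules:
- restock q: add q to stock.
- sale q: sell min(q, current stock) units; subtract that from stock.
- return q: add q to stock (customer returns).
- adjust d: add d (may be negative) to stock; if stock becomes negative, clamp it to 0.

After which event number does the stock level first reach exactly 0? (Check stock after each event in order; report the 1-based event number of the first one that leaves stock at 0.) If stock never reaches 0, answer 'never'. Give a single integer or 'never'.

Answer: 2

Derivation:
Processing events:
Start: stock = 9
  Event 1 (return 1): 9 + 1 = 10
  Event 2 (sale 12): sell min(12,10)=10. stock: 10 - 10 = 0. total_sold = 10
  Event 3 (sale 19): sell min(19,0)=0. stock: 0 - 0 = 0. total_sold = 10
  Event 4 (sale 25): sell min(25,0)=0. stock: 0 - 0 = 0. total_sold = 10
  Event 5 (sale 6): sell min(6,0)=0. stock: 0 - 0 = 0. total_sold = 10
  Event 6 (sale 24): sell min(24,0)=0. stock: 0 - 0 = 0. total_sold = 10
  Event 7 (sale 6): sell min(6,0)=0. stock: 0 - 0 = 0. total_sold = 10
  Event 8 (sale 9): sell min(9,0)=0. stock: 0 - 0 = 0. total_sold = 10
  Event 9 (sale 10): sell min(10,0)=0. stock: 0 - 0 = 0. total_sold = 10
  Event 10 (sale 4): sell min(4,0)=0. stock: 0 - 0 = 0. total_sold = 10
  Event 11 (return 6): 0 + 6 = 6
  Event 12 (sale 11): sell min(11,6)=6. stock: 6 - 6 = 0. total_sold = 16
  Event 13 (sale 11): sell min(11,0)=0. stock: 0 - 0 = 0. total_sold = 16
  Event 14 (sale 4): sell min(4,0)=0. stock: 0 - 0 = 0. total_sold = 16
Final: stock = 0, total_sold = 16

First zero at event 2.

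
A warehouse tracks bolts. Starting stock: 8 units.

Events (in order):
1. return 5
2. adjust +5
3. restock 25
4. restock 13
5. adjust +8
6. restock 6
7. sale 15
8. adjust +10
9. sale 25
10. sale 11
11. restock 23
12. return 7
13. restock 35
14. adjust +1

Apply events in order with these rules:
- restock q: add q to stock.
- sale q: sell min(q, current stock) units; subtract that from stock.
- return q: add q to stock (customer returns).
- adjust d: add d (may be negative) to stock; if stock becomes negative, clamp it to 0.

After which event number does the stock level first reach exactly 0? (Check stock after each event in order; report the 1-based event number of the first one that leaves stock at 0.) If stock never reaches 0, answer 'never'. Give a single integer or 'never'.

Answer: never

Derivation:
Processing events:
Start: stock = 8
  Event 1 (return 5): 8 + 5 = 13
  Event 2 (adjust +5): 13 + 5 = 18
  Event 3 (restock 25): 18 + 25 = 43
  Event 4 (restock 13): 43 + 13 = 56
  Event 5 (adjust +8): 56 + 8 = 64
  Event 6 (restock 6): 64 + 6 = 70
  Event 7 (sale 15): sell min(15,70)=15. stock: 70 - 15 = 55. total_sold = 15
  Event 8 (adjust +10): 55 + 10 = 65
  Event 9 (sale 25): sell min(25,65)=25. stock: 65 - 25 = 40. total_sold = 40
  Event 10 (sale 11): sell min(11,40)=11. stock: 40 - 11 = 29. total_sold = 51
  Event 11 (restock 23): 29 + 23 = 52
  Event 12 (return 7): 52 + 7 = 59
  Event 13 (restock 35): 59 + 35 = 94
  Event 14 (adjust +1): 94 + 1 = 95
Final: stock = 95, total_sold = 51

Stock never reaches 0.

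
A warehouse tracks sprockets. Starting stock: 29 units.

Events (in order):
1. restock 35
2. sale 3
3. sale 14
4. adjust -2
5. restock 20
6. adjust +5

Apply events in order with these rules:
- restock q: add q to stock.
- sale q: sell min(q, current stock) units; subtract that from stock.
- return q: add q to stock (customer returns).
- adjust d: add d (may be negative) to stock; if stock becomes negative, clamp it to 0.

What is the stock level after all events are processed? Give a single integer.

Answer: 70

Derivation:
Processing events:
Start: stock = 29
  Event 1 (restock 35): 29 + 35 = 64
  Event 2 (sale 3): sell min(3,64)=3. stock: 64 - 3 = 61. total_sold = 3
  Event 3 (sale 14): sell min(14,61)=14. stock: 61 - 14 = 47. total_sold = 17
  Event 4 (adjust -2): 47 + -2 = 45
  Event 5 (restock 20): 45 + 20 = 65
  Event 6 (adjust +5): 65 + 5 = 70
Final: stock = 70, total_sold = 17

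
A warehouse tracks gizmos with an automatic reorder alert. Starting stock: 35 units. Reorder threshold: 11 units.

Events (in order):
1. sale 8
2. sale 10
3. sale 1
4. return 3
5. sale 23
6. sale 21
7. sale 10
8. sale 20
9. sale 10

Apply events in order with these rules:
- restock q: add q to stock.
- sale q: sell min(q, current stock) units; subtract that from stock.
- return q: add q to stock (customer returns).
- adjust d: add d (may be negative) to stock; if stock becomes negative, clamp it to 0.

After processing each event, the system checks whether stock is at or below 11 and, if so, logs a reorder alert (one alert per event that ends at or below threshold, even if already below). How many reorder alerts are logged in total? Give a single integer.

Processing events:
Start: stock = 35
  Event 1 (sale 8): sell min(8,35)=8. stock: 35 - 8 = 27. total_sold = 8
  Event 2 (sale 10): sell min(10,27)=10. stock: 27 - 10 = 17. total_sold = 18
  Event 3 (sale 1): sell min(1,17)=1. stock: 17 - 1 = 16. total_sold = 19
  Event 4 (return 3): 16 + 3 = 19
  Event 5 (sale 23): sell min(23,19)=19. stock: 19 - 19 = 0. total_sold = 38
  Event 6 (sale 21): sell min(21,0)=0. stock: 0 - 0 = 0. total_sold = 38
  Event 7 (sale 10): sell min(10,0)=0. stock: 0 - 0 = 0. total_sold = 38
  Event 8 (sale 20): sell min(20,0)=0. stock: 0 - 0 = 0. total_sold = 38
  Event 9 (sale 10): sell min(10,0)=0. stock: 0 - 0 = 0. total_sold = 38
Final: stock = 0, total_sold = 38

Checking against threshold 11:
  After event 1: stock=27 > 11
  After event 2: stock=17 > 11
  After event 3: stock=16 > 11
  After event 4: stock=19 > 11
  After event 5: stock=0 <= 11 -> ALERT
  After event 6: stock=0 <= 11 -> ALERT
  After event 7: stock=0 <= 11 -> ALERT
  After event 8: stock=0 <= 11 -> ALERT
  After event 9: stock=0 <= 11 -> ALERT
Alert events: [5, 6, 7, 8, 9]. Count = 5

Answer: 5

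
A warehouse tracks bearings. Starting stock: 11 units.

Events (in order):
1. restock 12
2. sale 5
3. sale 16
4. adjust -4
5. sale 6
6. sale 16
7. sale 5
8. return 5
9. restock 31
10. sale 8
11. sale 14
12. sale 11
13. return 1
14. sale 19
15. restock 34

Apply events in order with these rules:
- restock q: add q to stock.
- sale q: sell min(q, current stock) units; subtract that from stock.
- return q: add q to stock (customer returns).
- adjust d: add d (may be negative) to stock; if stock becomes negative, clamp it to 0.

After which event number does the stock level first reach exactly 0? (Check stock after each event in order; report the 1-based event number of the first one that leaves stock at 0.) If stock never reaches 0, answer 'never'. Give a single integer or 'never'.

Answer: 4

Derivation:
Processing events:
Start: stock = 11
  Event 1 (restock 12): 11 + 12 = 23
  Event 2 (sale 5): sell min(5,23)=5. stock: 23 - 5 = 18. total_sold = 5
  Event 3 (sale 16): sell min(16,18)=16. stock: 18 - 16 = 2. total_sold = 21
  Event 4 (adjust -4): 2 + -4 = 0 (clamped to 0)
  Event 5 (sale 6): sell min(6,0)=0. stock: 0 - 0 = 0. total_sold = 21
  Event 6 (sale 16): sell min(16,0)=0. stock: 0 - 0 = 0. total_sold = 21
  Event 7 (sale 5): sell min(5,0)=0. stock: 0 - 0 = 0. total_sold = 21
  Event 8 (return 5): 0 + 5 = 5
  Event 9 (restock 31): 5 + 31 = 36
  Event 10 (sale 8): sell min(8,36)=8. stock: 36 - 8 = 28. total_sold = 29
  Event 11 (sale 14): sell min(14,28)=14. stock: 28 - 14 = 14. total_sold = 43
  Event 12 (sale 11): sell min(11,14)=11. stock: 14 - 11 = 3. total_sold = 54
  Event 13 (return 1): 3 + 1 = 4
  Event 14 (sale 19): sell min(19,4)=4. stock: 4 - 4 = 0. total_sold = 58
  Event 15 (restock 34): 0 + 34 = 34
Final: stock = 34, total_sold = 58

First zero at event 4.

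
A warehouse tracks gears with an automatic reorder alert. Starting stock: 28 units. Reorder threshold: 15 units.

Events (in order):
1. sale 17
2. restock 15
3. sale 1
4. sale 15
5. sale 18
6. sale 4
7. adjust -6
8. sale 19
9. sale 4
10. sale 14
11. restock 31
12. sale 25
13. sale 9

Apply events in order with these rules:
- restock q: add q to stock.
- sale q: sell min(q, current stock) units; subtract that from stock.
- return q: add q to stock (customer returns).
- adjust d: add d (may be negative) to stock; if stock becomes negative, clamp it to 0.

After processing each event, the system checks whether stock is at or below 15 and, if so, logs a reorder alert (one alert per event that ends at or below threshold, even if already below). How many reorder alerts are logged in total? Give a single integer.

Answer: 10

Derivation:
Processing events:
Start: stock = 28
  Event 1 (sale 17): sell min(17,28)=17. stock: 28 - 17 = 11. total_sold = 17
  Event 2 (restock 15): 11 + 15 = 26
  Event 3 (sale 1): sell min(1,26)=1. stock: 26 - 1 = 25. total_sold = 18
  Event 4 (sale 15): sell min(15,25)=15. stock: 25 - 15 = 10. total_sold = 33
  Event 5 (sale 18): sell min(18,10)=10. stock: 10 - 10 = 0. total_sold = 43
  Event 6 (sale 4): sell min(4,0)=0. stock: 0 - 0 = 0. total_sold = 43
  Event 7 (adjust -6): 0 + -6 = 0 (clamped to 0)
  Event 8 (sale 19): sell min(19,0)=0. stock: 0 - 0 = 0. total_sold = 43
  Event 9 (sale 4): sell min(4,0)=0. stock: 0 - 0 = 0. total_sold = 43
  Event 10 (sale 14): sell min(14,0)=0. stock: 0 - 0 = 0. total_sold = 43
  Event 11 (restock 31): 0 + 31 = 31
  Event 12 (sale 25): sell min(25,31)=25. stock: 31 - 25 = 6. total_sold = 68
  Event 13 (sale 9): sell min(9,6)=6. stock: 6 - 6 = 0. total_sold = 74
Final: stock = 0, total_sold = 74

Checking against threshold 15:
  After event 1: stock=11 <= 15 -> ALERT
  After event 2: stock=26 > 15
  After event 3: stock=25 > 15
  After event 4: stock=10 <= 15 -> ALERT
  After event 5: stock=0 <= 15 -> ALERT
  After event 6: stock=0 <= 15 -> ALERT
  After event 7: stock=0 <= 15 -> ALERT
  After event 8: stock=0 <= 15 -> ALERT
  After event 9: stock=0 <= 15 -> ALERT
  After event 10: stock=0 <= 15 -> ALERT
  After event 11: stock=31 > 15
  After event 12: stock=6 <= 15 -> ALERT
  After event 13: stock=0 <= 15 -> ALERT
Alert events: [1, 4, 5, 6, 7, 8, 9, 10, 12, 13]. Count = 10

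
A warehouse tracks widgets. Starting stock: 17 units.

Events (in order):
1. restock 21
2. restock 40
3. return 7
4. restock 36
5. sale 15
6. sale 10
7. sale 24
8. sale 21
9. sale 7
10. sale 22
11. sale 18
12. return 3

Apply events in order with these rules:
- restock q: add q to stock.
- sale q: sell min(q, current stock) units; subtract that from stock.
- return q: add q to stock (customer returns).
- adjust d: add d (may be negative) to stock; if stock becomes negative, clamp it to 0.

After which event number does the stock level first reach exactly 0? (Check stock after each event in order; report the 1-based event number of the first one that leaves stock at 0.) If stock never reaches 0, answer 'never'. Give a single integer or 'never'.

Answer: never

Derivation:
Processing events:
Start: stock = 17
  Event 1 (restock 21): 17 + 21 = 38
  Event 2 (restock 40): 38 + 40 = 78
  Event 3 (return 7): 78 + 7 = 85
  Event 4 (restock 36): 85 + 36 = 121
  Event 5 (sale 15): sell min(15,121)=15. stock: 121 - 15 = 106. total_sold = 15
  Event 6 (sale 10): sell min(10,106)=10. stock: 106 - 10 = 96. total_sold = 25
  Event 7 (sale 24): sell min(24,96)=24. stock: 96 - 24 = 72. total_sold = 49
  Event 8 (sale 21): sell min(21,72)=21. stock: 72 - 21 = 51. total_sold = 70
  Event 9 (sale 7): sell min(7,51)=7. stock: 51 - 7 = 44. total_sold = 77
  Event 10 (sale 22): sell min(22,44)=22. stock: 44 - 22 = 22. total_sold = 99
  Event 11 (sale 18): sell min(18,22)=18. stock: 22 - 18 = 4. total_sold = 117
  Event 12 (return 3): 4 + 3 = 7
Final: stock = 7, total_sold = 117

Stock never reaches 0.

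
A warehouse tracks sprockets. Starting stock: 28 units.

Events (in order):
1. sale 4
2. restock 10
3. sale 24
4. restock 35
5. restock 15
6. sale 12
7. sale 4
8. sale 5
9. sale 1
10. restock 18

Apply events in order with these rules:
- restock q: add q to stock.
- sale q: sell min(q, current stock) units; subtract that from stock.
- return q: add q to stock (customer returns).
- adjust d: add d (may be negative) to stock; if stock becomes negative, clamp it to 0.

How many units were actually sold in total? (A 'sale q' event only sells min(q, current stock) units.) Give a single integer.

Processing events:
Start: stock = 28
  Event 1 (sale 4): sell min(4,28)=4. stock: 28 - 4 = 24. total_sold = 4
  Event 2 (restock 10): 24 + 10 = 34
  Event 3 (sale 24): sell min(24,34)=24. stock: 34 - 24 = 10. total_sold = 28
  Event 4 (restock 35): 10 + 35 = 45
  Event 5 (restock 15): 45 + 15 = 60
  Event 6 (sale 12): sell min(12,60)=12. stock: 60 - 12 = 48. total_sold = 40
  Event 7 (sale 4): sell min(4,48)=4. stock: 48 - 4 = 44. total_sold = 44
  Event 8 (sale 5): sell min(5,44)=5. stock: 44 - 5 = 39. total_sold = 49
  Event 9 (sale 1): sell min(1,39)=1. stock: 39 - 1 = 38. total_sold = 50
  Event 10 (restock 18): 38 + 18 = 56
Final: stock = 56, total_sold = 50

Answer: 50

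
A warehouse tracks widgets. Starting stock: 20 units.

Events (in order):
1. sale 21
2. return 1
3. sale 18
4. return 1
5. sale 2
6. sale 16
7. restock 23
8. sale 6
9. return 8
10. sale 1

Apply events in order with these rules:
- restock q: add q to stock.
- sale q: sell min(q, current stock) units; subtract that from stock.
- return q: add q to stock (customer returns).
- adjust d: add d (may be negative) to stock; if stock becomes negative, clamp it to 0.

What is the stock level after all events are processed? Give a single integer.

Processing events:
Start: stock = 20
  Event 1 (sale 21): sell min(21,20)=20. stock: 20 - 20 = 0. total_sold = 20
  Event 2 (return 1): 0 + 1 = 1
  Event 3 (sale 18): sell min(18,1)=1. stock: 1 - 1 = 0. total_sold = 21
  Event 4 (return 1): 0 + 1 = 1
  Event 5 (sale 2): sell min(2,1)=1. stock: 1 - 1 = 0. total_sold = 22
  Event 6 (sale 16): sell min(16,0)=0. stock: 0 - 0 = 0. total_sold = 22
  Event 7 (restock 23): 0 + 23 = 23
  Event 8 (sale 6): sell min(6,23)=6. stock: 23 - 6 = 17. total_sold = 28
  Event 9 (return 8): 17 + 8 = 25
  Event 10 (sale 1): sell min(1,25)=1. stock: 25 - 1 = 24. total_sold = 29
Final: stock = 24, total_sold = 29

Answer: 24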